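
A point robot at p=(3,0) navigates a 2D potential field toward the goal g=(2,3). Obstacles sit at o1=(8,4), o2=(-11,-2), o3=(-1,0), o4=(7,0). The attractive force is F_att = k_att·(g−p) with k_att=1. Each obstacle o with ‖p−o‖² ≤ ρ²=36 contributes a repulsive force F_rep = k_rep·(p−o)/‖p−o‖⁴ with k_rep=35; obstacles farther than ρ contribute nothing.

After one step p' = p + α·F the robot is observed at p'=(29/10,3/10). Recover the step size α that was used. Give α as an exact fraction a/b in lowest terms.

α = 1/10

F_att = 1·(g−p) = 1·(-1,3) = (-1.0000,3.0000)
o1: d²=41 > ρ²=36 → inactive
o2: d²=200 > ρ²=36 → inactive
o3: d²=16 ≤ ρ²=36; F_rep = 35·(4,0)/16² = (0.5469,0.0000)
o4: d²=16 ≤ ρ²=36; F_rep = 35·(-4,0)/16² = (-0.5469,0.0000)
F = F_att + ΣF_rep = (-1.0000,3.0000)
Δp = p'−p = (-0.1000,0.3000); α = Δx/Fx = (-1/10) / (-1) = 1/10
check: Δy/Fy = (3/10) / (3) = 1/10 ✓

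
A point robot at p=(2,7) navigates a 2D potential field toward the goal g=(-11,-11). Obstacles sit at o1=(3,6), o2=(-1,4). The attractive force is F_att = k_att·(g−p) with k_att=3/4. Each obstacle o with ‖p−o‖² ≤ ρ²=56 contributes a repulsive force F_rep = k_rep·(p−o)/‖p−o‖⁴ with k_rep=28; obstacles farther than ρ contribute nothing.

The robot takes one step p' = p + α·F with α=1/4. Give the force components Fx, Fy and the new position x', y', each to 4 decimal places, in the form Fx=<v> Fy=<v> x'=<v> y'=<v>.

Fx=-16.4907 Fy=-6.2407 x'=-2.1227 y'=5.4398

F_att = 3/4·(g−p) = 3/4·(-13,-18) = (-9.7500,-13.5000)
o1: d²=2 ≤ ρ²=56; F_rep = 28·(-1,1)/2² = (-7.0000,7.0000)
o2: d²=18 ≤ ρ²=56; F_rep = 28·(3,3)/18² = (0.2593,0.2593)
F = F_att + ΣF_rep = (-16.4907,-6.2407)
p' = p + 1/4·F = (-2.1227,5.4398)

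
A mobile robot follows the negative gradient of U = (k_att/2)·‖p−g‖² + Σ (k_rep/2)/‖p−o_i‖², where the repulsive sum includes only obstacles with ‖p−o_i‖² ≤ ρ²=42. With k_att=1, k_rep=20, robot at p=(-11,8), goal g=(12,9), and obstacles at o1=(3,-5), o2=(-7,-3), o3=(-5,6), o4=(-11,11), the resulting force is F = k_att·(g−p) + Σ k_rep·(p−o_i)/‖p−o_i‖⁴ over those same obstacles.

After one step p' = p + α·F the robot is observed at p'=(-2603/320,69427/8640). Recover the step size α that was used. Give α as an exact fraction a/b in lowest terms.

α = 1/8

F_att = 1·(g−p) = 1·(23,1) = (23.0000,1.0000)
o1: d²=365 > ρ²=42 → inactive
o2: d²=137 > ρ²=42 → inactive
o3: d²=40 ≤ ρ²=42; F_rep = 20·(-6,2)/40² = (-0.0750,0.0250)
o4: d²=9 ≤ ρ²=42; F_rep = 20·(0,-3)/9² = (0.0000,-0.7407)
F = F_att + ΣF_rep = (22.9250,0.2843)
Δp = p'−p = (2.8656,0.0355); α = Δx/Fx = (917/320) / (917/40) = 1/8
check: Δy/Fy = (307/8640) / (307/1080) = 1/8 ✓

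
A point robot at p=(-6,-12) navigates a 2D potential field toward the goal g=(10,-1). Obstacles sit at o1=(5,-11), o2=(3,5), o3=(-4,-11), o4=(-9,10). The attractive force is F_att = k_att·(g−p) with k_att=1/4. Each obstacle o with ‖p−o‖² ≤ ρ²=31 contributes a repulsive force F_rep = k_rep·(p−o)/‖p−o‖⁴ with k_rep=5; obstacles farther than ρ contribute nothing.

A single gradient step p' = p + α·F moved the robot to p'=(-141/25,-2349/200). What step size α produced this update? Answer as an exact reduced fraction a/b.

F_att = 1/4·(g−p) = 1/4·(16,11) = (4.0000,2.7500)
o1: d²=122 > ρ²=31 → inactive
o2: d²=370 > ρ²=31 → inactive
o3: d²=5 ≤ ρ²=31; F_rep = 5·(-2,-1)/5² = (-0.4000,-0.2000)
o4: d²=493 > ρ²=31 → inactive
F = F_att + ΣF_rep = (3.6000,2.5500)
Δp = p'−p = (0.3600,0.2550); α = Δx/Fx = (9/25) / (18/5) = 1/10
check: Δy/Fy = (51/200) / (51/20) = 1/10 ✓

α = 1/10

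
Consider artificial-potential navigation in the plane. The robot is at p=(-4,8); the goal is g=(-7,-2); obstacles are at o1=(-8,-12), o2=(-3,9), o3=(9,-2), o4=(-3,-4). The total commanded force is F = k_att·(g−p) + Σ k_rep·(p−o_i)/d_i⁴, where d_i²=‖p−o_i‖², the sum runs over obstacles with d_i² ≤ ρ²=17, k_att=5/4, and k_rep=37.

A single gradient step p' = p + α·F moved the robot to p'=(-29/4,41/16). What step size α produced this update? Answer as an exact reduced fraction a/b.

α = 1/4

F_att = 5/4·(g−p) = 5/4·(-3,-10) = (-3.7500,-12.5000)
o1: d²=416 > ρ²=17 → inactive
o2: d²=2 ≤ ρ²=17; F_rep = 37·(-1,-1)/2² = (-9.2500,-9.2500)
o3: d²=269 > ρ²=17 → inactive
o4: d²=145 > ρ²=17 → inactive
F = F_att + ΣF_rep = (-13.0000,-21.7500)
Δp = p'−p = (-3.2500,-5.4375); α = Δx/Fx = (-13/4) / (-13) = 1/4
check: Δy/Fy = (-87/16) / (-87/4) = 1/4 ✓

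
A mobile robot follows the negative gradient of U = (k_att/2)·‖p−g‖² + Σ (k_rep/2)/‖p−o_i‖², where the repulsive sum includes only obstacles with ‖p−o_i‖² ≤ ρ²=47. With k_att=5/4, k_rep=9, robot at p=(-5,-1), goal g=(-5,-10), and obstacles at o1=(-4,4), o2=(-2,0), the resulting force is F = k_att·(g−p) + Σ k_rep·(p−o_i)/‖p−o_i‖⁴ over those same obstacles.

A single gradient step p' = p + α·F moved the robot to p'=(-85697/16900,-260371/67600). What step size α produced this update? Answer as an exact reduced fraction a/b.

F_att = 5/4·(g−p) = 5/4·(0,-9) = (0.0000,-11.2500)
o1: d²=26 ≤ ρ²=47; F_rep = 9·(-1,-5)/26² = (-0.0133,-0.0666)
o2: d²=10 ≤ ρ²=47; F_rep = 9·(-3,-1)/10² = (-0.2700,-0.0900)
F = F_att + ΣF_rep = (-0.2833,-11.4066)
Δp = p'−p = (-0.0708,-2.8516); α = Δx/Fx = (-1197/16900) / (-1197/4225) = 1/4
check: Δy/Fy = (-192771/67600) / (-192771/16900) = 1/4 ✓

α = 1/4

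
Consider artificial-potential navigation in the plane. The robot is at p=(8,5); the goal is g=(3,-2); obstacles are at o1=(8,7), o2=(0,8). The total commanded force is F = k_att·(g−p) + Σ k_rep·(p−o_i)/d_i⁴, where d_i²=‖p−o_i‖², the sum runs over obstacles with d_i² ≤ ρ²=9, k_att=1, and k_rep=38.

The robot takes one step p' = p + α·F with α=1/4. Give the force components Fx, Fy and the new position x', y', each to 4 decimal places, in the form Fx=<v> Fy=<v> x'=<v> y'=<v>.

Fx=-5.0000 Fy=-11.7500 x'=6.7500 y'=2.0625

F_att = 1·(g−p) = 1·(-5,-7) = (-5.0000,-7.0000)
o1: d²=4 ≤ ρ²=9; F_rep = 38·(0,-2)/4² = (0.0000,-4.7500)
o2: d²=73 > ρ²=9 → inactive
F = F_att + ΣF_rep = (-5.0000,-11.7500)
p' = p + 1/4·F = (6.7500,2.0625)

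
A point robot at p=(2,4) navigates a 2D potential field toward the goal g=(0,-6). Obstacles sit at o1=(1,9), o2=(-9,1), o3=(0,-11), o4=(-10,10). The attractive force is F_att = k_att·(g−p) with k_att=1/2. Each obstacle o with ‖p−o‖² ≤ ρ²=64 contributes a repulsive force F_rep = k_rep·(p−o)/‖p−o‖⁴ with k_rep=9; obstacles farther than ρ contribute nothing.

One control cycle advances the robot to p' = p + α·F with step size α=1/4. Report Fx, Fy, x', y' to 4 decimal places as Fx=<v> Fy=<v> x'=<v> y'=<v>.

Fx=-0.9867 Fy=-5.0666 x'=1.7533 y'=2.7334

F_att = 1/2·(g−p) = 1/2·(-2,-10) = (-1.0000,-5.0000)
o1: d²=26 ≤ ρ²=64; F_rep = 9·(1,-5)/26² = (0.0133,-0.0666)
o2: d²=130 > ρ²=64 → inactive
o3: d²=229 > ρ²=64 → inactive
o4: d²=180 > ρ²=64 → inactive
F = F_att + ΣF_rep = (-0.9867,-5.0666)
p' = p + 1/4·F = (1.7533,2.7334)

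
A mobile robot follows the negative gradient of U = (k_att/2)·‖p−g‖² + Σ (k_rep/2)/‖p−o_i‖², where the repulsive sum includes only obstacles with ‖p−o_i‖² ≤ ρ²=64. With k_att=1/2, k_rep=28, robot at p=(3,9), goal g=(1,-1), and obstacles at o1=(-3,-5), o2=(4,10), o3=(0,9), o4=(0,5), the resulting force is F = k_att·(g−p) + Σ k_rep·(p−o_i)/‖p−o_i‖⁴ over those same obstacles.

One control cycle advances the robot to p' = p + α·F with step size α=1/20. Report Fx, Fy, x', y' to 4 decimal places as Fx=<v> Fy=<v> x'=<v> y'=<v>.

Fx=-6.8286 Fy=-11.8208 x'=2.6586 y'=8.4090

F_att = 1/2·(g−p) = 1/2·(-2,-10) = (-1.0000,-5.0000)
o1: d²=232 > ρ²=64 → inactive
o2: d²=2 ≤ ρ²=64; F_rep = 28·(-1,-1)/2² = (-7.0000,-7.0000)
o3: d²=9 ≤ ρ²=64; F_rep = 28·(3,0)/9² = (1.0370,0.0000)
o4: d²=25 ≤ ρ²=64; F_rep = 28·(3,4)/25² = (0.1344,0.1792)
F = F_att + ΣF_rep = (-6.8286,-11.8208)
p' = p + 1/20·F = (2.6586,8.4090)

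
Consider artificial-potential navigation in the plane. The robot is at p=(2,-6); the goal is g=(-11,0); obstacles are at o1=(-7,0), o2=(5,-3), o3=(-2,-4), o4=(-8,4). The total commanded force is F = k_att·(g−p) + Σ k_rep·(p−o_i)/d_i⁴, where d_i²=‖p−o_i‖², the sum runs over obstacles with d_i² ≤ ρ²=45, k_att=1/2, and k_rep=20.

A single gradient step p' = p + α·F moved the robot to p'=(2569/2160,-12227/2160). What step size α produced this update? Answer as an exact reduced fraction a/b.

F_att = 1/2·(g−p) = 1/2·(-13,6) = (-6.5000,3.0000)
o1: d²=117 > ρ²=45 → inactive
o2: d²=18 ≤ ρ²=45; F_rep = 20·(-3,-3)/18² = (-0.1852,-0.1852)
o3: d²=20 ≤ ρ²=45; F_rep = 20·(4,-2)/20² = (0.2000,-0.1000)
o4: d²=200 > ρ²=45 → inactive
F = F_att + ΣF_rep = (-6.4852,2.7148)
Δp = p'−p = (-0.8106,0.3394); α = Δx/Fx = (-1751/2160) / (-1751/270) = 1/8
check: Δy/Fy = (733/2160) / (733/270) = 1/8 ✓

α = 1/8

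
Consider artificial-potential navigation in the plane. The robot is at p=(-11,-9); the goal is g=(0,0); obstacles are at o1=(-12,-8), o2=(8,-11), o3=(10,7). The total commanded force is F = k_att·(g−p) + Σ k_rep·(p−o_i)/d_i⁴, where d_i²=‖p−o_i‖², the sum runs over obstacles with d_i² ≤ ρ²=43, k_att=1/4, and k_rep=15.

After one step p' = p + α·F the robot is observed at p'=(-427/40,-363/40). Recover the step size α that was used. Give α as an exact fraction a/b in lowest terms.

α = 1/20

F_att = 1/4·(g−p) = 1/4·(11,9) = (2.7500,2.2500)
o1: d²=2 ≤ ρ²=43; F_rep = 15·(1,-1)/2² = (3.7500,-3.7500)
o2: d²=365 > ρ²=43 → inactive
o3: d²=697 > ρ²=43 → inactive
F = F_att + ΣF_rep = (6.5000,-1.5000)
Δp = p'−p = (0.3250,-0.0750); α = Δx/Fx = (13/40) / (13/2) = 1/20
check: Δy/Fy = (-3/40) / (-3/2) = 1/20 ✓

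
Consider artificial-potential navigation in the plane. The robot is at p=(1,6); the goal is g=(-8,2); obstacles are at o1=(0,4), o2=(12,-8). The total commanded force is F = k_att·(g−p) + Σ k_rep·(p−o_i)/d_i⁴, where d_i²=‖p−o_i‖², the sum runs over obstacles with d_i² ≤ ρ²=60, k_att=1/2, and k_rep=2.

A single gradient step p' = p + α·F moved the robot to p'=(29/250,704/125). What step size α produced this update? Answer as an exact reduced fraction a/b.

F_att = 1/2·(g−p) = 1/2·(-9,-4) = (-4.5000,-2.0000)
o1: d²=5 ≤ ρ²=60; F_rep = 2·(1,2)/5² = (0.0800,0.1600)
o2: d²=317 > ρ²=60 → inactive
F = F_att + ΣF_rep = (-4.4200,-1.8400)
Δp = p'−p = (-0.8840,-0.3680); α = Δx/Fx = (-221/250) / (-221/50) = 1/5
check: Δy/Fy = (-46/125) / (-46/25) = 1/5 ✓

α = 1/5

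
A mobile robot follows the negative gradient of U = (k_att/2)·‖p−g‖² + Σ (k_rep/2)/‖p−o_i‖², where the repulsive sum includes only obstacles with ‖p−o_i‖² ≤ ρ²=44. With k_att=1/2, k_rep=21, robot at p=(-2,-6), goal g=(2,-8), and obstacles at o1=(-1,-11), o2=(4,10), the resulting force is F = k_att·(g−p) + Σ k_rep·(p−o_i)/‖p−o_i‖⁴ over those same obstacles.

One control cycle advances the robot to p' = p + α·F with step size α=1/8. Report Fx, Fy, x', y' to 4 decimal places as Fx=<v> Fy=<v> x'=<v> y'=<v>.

F_att = 1/2·(g−p) = 1/2·(4,-2) = (2.0000,-1.0000)
o1: d²=26 ≤ ρ²=44; F_rep = 21·(-1,5)/26² = (-0.0311,0.1553)
o2: d²=292 > ρ²=44 → inactive
F = F_att + ΣF_rep = (1.9689,-0.8447)
p' = p + 1/8·F = (-1.7539,-6.1056)

Fx=1.9689 Fy=-0.8447 x'=-1.7539 y'=-6.1056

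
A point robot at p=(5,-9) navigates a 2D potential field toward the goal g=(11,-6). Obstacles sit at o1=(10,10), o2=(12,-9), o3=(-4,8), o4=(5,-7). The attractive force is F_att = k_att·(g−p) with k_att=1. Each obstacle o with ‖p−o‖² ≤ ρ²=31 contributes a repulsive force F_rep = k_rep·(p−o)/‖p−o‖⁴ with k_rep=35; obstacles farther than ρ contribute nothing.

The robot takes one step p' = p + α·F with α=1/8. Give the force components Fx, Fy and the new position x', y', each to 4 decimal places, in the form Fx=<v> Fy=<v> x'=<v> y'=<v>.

F_att = 1·(g−p) = 1·(6,3) = (6.0000,3.0000)
o1: d²=386 > ρ²=31 → inactive
o2: d²=49 > ρ²=31 → inactive
o3: d²=370 > ρ²=31 → inactive
o4: d²=4 ≤ ρ²=31; F_rep = 35·(0,-2)/4² = (0.0000,-4.3750)
F = F_att + ΣF_rep = (6.0000,-1.3750)
p' = p + 1/8·F = (5.7500,-9.1719)

Fx=6.0000 Fy=-1.3750 x'=5.7500 y'=-9.1719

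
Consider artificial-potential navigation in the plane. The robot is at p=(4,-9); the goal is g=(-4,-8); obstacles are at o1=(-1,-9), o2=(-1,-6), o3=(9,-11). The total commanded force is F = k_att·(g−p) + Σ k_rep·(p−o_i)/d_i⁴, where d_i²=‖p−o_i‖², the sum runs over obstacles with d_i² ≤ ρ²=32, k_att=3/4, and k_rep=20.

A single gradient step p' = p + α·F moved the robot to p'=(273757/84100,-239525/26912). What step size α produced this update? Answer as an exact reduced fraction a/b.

α = 1/8

F_att = 3/4·(g−p) = 3/4·(-8,1) = (-6.0000,0.7500)
o1: d²=25 ≤ ρ²=32; F_rep = 20·(5,0)/25² = (0.1600,0.0000)
o2: d²=34 > ρ²=32 → inactive
o3: d²=29 ≤ ρ²=32; F_rep = 20·(-5,2)/29² = (-0.1189,0.0476)
F = F_att + ΣF_rep = (-5.9589,0.7976)
Δp = p'−p = (-0.7449,0.0997); α = Δx/Fx = (-62643/84100) / (-125286/21025) = 1/8
check: Δy/Fy = (2683/26912) / (2683/3364) = 1/8 ✓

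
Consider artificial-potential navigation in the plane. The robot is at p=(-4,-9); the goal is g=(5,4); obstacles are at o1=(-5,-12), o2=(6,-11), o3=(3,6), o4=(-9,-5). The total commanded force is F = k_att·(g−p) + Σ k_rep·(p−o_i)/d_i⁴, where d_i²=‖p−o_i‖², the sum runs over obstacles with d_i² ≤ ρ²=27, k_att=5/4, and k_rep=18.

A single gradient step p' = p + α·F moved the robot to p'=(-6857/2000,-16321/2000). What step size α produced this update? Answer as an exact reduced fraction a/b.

α = 1/20

F_att = 5/4·(g−p) = 5/4·(9,13) = (11.2500,16.2500)
o1: d²=10 ≤ ρ²=27; F_rep = 18·(1,3)/10² = (0.1800,0.5400)
o2: d²=104 > ρ²=27 → inactive
o3: d²=274 > ρ²=27 → inactive
o4: d²=41 > ρ²=27 → inactive
F = F_att + ΣF_rep = (11.4300,16.7900)
Δp = p'−p = (0.5715,0.8395); α = Δx/Fx = (1143/2000) / (1143/100) = 1/20
check: Δy/Fy = (1679/2000) / (1679/100) = 1/20 ✓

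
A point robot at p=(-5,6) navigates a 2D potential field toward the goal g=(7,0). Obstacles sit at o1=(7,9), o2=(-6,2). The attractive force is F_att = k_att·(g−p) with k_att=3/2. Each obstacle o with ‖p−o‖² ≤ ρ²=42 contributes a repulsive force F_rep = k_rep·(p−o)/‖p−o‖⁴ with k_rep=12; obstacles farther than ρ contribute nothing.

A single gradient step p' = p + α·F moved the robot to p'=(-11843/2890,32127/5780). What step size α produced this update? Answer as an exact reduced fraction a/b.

F_att = 3/2·(g−p) = 3/2·(12,-6) = (18.0000,-9.0000)
o1: d²=153 > ρ²=42 → inactive
o2: d²=17 ≤ ρ²=42; F_rep = 12·(1,4)/17² = (0.0415,0.1661)
F = F_att + ΣF_rep = (18.0415,-8.8339)
Δp = p'−p = (0.9021,-0.4417); α = Δx/Fx = (2607/2890) / (5214/289) = 1/20
check: Δy/Fy = (-2553/5780) / (-2553/289) = 1/20 ✓

α = 1/20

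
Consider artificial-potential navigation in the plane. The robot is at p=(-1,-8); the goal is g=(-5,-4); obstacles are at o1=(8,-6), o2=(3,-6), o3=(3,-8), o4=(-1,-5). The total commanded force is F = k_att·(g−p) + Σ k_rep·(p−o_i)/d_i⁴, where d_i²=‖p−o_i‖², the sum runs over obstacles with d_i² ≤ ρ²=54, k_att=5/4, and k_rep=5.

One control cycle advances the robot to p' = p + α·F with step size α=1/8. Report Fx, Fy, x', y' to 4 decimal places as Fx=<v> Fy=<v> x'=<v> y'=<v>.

Fx=-5.1281 Fy=4.7898 x'=-1.6410 y'=-7.4013

F_att = 5/4·(g−p) = 5/4·(-4,4) = (-5.0000,5.0000)
o1: d²=85 > ρ²=54 → inactive
o2: d²=20 ≤ ρ²=54; F_rep = 5·(-4,-2)/20² = (-0.0500,-0.0250)
o3: d²=16 ≤ ρ²=54; F_rep = 5·(-4,0)/16² = (-0.0781,0.0000)
o4: d²=9 ≤ ρ²=54; F_rep = 5·(0,-3)/9² = (0.0000,-0.1852)
F = F_att + ΣF_rep = (-5.1281,4.7898)
p' = p + 1/8·F = (-1.6410,-7.4013)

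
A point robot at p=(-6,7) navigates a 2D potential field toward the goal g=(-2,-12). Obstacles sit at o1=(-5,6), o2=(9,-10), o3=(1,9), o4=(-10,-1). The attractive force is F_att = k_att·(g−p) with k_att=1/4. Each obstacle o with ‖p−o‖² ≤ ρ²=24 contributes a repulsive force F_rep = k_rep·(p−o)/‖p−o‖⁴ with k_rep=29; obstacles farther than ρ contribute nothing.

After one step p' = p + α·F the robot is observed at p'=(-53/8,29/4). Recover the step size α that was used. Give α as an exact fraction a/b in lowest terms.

α = 1/10

F_att = 1/4·(g−p) = 1/4·(4,-19) = (1.0000,-4.7500)
o1: d²=2 ≤ ρ²=24; F_rep = 29·(-1,1)/2² = (-7.2500,7.2500)
o2: d²=514 > ρ²=24 → inactive
o3: d²=53 > ρ²=24 → inactive
o4: d²=80 > ρ²=24 → inactive
F = F_att + ΣF_rep = (-6.2500,2.5000)
Δp = p'−p = (-0.6250,0.2500); α = Δx/Fx = (-5/8) / (-25/4) = 1/10
check: Δy/Fy = (1/4) / (5/2) = 1/10 ✓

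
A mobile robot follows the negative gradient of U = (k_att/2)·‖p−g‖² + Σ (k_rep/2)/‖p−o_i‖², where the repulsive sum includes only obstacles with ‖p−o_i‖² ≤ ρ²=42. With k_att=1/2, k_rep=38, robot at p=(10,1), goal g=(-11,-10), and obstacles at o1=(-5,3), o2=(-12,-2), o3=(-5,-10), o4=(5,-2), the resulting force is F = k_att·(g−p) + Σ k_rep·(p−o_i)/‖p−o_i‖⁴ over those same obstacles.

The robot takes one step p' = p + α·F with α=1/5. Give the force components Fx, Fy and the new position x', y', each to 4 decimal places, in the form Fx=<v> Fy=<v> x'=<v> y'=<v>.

F_att = 1/2·(g−p) = 1/2·(-21,-11) = (-10.5000,-5.5000)
o1: d²=229 > ρ²=42 → inactive
o2: d²=493 > ρ²=42 → inactive
o3: d²=346 > ρ²=42 → inactive
o4: d²=34 ≤ ρ²=42; F_rep = 38·(5,3)/34² = (0.1644,0.0986)
F = F_att + ΣF_rep = (-10.3356,-5.4014)
p' = p + 1/5·F = (7.9329,-0.0803)

Fx=-10.3356 Fy=-5.4014 x'=7.9329 y'=-0.0803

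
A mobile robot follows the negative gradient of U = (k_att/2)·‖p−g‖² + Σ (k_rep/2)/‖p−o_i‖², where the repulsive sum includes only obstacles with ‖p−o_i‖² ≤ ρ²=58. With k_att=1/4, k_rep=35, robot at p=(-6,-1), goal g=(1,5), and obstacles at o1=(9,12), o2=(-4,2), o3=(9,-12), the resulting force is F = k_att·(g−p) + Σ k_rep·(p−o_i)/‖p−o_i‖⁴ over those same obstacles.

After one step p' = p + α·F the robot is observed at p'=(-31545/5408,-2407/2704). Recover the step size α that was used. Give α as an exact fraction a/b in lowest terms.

F_att = 1/4·(g−p) = 1/4·(7,6) = (1.7500,1.5000)
o1: d²=394 > ρ²=58 → inactive
o2: d²=13 ≤ ρ²=58; F_rep = 35·(-2,-3)/13² = (-0.4142,-0.6213)
o3: d²=346 > ρ²=58 → inactive
F = F_att + ΣF_rep = (1.3358,0.8787)
Δp = p'−p = (0.1670,0.1098); α = Δx/Fx = (903/5408) / (903/676) = 1/8
check: Δy/Fy = (297/2704) / (297/338) = 1/8 ✓

α = 1/8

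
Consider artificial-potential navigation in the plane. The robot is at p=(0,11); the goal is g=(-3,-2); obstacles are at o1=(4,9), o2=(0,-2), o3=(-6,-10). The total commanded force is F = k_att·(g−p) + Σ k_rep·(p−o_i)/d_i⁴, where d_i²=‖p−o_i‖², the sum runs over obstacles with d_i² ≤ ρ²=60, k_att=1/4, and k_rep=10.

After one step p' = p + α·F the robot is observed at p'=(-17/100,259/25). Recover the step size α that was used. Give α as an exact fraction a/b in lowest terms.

F_att = 1/4·(g−p) = 1/4·(-3,-13) = (-0.7500,-3.2500)
o1: d²=20 ≤ ρ²=60; F_rep = 10·(-4,2)/20² = (-0.1000,0.0500)
o2: d²=169 > ρ²=60 → inactive
o3: d²=477 > ρ²=60 → inactive
F = F_att + ΣF_rep = (-0.8500,-3.2000)
Δp = p'−p = (-0.1700,-0.6400); α = Δx/Fx = (-17/100) / (-17/20) = 1/5
check: Δy/Fy = (-16/25) / (-16/5) = 1/5 ✓

α = 1/5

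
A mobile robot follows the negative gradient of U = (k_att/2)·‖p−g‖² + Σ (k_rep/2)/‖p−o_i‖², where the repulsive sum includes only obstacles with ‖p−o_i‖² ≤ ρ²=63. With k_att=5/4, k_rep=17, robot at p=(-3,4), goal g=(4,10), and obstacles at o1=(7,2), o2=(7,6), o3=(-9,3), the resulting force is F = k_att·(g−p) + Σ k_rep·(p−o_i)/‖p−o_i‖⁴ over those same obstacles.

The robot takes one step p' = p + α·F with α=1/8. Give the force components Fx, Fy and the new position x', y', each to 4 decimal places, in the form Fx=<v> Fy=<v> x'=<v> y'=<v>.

F_att = 5/4·(g−p) = 5/4·(7,6) = (8.7500,7.5000)
o1: d²=104 > ρ²=63 → inactive
o2: d²=104 > ρ²=63 → inactive
o3: d²=37 ≤ ρ²=63; F_rep = 17·(6,1)/37² = (0.0745,0.0124)
F = F_att + ΣF_rep = (8.8245,7.5124)
p' = p + 1/8·F = (-1.8969,4.9391)

Fx=8.8245 Fy=7.5124 x'=-1.8969 y'=4.9391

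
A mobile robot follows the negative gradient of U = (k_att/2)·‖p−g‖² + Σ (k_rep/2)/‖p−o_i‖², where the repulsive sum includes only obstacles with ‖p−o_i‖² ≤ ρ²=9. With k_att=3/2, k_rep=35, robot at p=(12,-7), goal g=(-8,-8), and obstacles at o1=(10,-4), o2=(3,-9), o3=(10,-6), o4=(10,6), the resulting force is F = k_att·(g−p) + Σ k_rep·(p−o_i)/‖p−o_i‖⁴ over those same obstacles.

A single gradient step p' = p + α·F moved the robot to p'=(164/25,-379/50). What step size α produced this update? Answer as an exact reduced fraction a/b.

F_att = 3/2·(g−p) = 3/2·(-20,-1) = (-30.0000,-1.5000)
o1: d²=13 > ρ²=9 → inactive
o2: d²=85 > ρ²=9 → inactive
o3: d²=5 ≤ ρ²=9; F_rep = 35·(2,-1)/5² = (2.8000,-1.4000)
o4: d²=173 > ρ²=9 → inactive
F = F_att + ΣF_rep = (-27.2000,-2.9000)
Δp = p'−p = (-5.4400,-0.5800); α = Δx/Fx = (-136/25) / (-136/5) = 1/5
check: Δy/Fy = (-29/50) / (-29/10) = 1/5 ✓

α = 1/5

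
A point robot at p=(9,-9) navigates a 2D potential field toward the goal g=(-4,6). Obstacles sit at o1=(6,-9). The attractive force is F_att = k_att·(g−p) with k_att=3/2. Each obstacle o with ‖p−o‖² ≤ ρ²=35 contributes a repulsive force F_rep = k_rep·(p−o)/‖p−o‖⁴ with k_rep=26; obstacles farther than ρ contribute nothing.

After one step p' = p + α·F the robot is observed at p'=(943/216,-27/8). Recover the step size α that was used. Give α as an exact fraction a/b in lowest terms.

F_att = 3/2·(g−p) = 3/2·(-13,15) = (-19.5000,22.5000)
o1: d²=9 ≤ ρ²=35; F_rep = 26·(3,0)/9² = (0.9630,0.0000)
F = F_att + ΣF_rep = (-18.5370,22.5000)
Δp = p'−p = (-4.6343,5.6250); α = Δx/Fx = (-1001/216) / (-1001/54) = 1/4
check: Δy/Fy = (45/8) / (45/2) = 1/4 ✓

α = 1/4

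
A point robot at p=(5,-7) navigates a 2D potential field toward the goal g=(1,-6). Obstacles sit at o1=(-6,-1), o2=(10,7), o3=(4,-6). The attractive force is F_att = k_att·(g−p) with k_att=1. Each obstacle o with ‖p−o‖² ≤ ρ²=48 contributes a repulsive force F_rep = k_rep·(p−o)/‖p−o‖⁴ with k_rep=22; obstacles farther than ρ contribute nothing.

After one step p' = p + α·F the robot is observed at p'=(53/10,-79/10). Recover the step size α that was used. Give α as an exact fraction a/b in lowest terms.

F_att = 1·(g−p) = 1·(-4,1) = (-4.0000,1.0000)
o1: d²=157 > ρ²=48 → inactive
o2: d²=221 > ρ²=48 → inactive
o3: d²=2 ≤ ρ²=48; F_rep = 22·(1,-1)/2² = (5.5000,-5.5000)
F = F_att + ΣF_rep = (1.5000,-4.5000)
Δp = p'−p = (0.3000,-0.9000); α = Δx/Fx = (3/10) / (3/2) = 1/5
check: Δy/Fy = (-9/10) / (-9/2) = 1/5 ✓

α = 1/5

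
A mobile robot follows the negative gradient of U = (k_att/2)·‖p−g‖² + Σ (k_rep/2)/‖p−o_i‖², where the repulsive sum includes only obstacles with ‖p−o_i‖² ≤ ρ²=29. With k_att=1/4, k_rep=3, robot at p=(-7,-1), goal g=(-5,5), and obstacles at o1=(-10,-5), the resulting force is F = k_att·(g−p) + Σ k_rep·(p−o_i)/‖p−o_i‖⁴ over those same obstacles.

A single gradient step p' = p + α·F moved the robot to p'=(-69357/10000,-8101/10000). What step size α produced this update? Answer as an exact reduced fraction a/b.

F_att = 1/4·(g−p) = 1/4·(2,6) = (0.5000,1.5000)
o1: d²=25 ≤ ρ²=29; F_rep = 3·(3,4)/25² = (0.0144,0.0192)
F = F_att + ΣF_rep = (0.5144,1.5192)
Δp = p'−p = (0.0643,0.1899); α = Δx/Fx = (643/10000) / (643/1250) = 1/8
check: Δy/Fy = (1899/10000) / (1899/1250) = 1/8 ✓

α = 1/8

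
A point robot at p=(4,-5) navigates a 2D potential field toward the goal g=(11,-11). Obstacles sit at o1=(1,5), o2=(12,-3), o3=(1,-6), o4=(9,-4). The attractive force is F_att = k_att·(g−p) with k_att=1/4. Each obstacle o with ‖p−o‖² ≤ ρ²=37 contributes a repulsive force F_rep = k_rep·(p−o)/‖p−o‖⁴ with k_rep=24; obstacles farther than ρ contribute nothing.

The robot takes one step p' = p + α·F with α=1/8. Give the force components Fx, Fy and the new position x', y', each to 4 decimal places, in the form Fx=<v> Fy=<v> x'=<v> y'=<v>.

F_att = 1/4·(g−p) = 1/4·(7,-6) = (1.7500,-1.5000)
o1: d²=109 > ρ²=37 → inactive
o2: d²=68 > ρ²=37 → inactive
o3: d²=10 ≤ ρ²=37; F_rep = 24·(3,1)/10² = (0.7200,0.2400)
o4: d²=26 ≤ ρ²=37; F_rep = 24·(-5,-1)/26² = (-0.1775,-0.0355)
F = F_att + ΣF_rep = (2.2925,-1.2955)
p' = p + 1/8·F = (4.2866,-5.1619)

Fx=2.2925 Fy=-1.2955 x'=4.2866 y'=-5.1619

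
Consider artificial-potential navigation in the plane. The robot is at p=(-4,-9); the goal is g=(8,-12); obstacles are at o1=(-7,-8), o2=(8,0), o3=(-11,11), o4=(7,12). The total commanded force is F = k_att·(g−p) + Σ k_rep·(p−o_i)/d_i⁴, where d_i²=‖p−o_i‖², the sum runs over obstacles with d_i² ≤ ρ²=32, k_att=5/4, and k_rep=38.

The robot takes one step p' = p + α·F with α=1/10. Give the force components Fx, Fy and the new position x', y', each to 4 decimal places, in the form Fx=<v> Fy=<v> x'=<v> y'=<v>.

Fx=16.1400 Fy=-4.1300 x'=-2.3860 y'=-9.4130

F_att = 5/4·(g−p) = 5/4·(12,-3) = (15.0000,-3.7500)
o1: d²=10 ≤ ρ²=32; F_rep = 38·(3,-1)/10² = (1.1400,-0.3800)
o2: d²=225 > ρ²=32 → inactive
o3: d²=449 > ρ²=32 → inactive
o4: d²=562 > ρ²=32 → inactive
F = F_att + ΣF_rep = (16.1400,-4.1300)
p' = p + 1/10·F = (-2.3860,-9.4130)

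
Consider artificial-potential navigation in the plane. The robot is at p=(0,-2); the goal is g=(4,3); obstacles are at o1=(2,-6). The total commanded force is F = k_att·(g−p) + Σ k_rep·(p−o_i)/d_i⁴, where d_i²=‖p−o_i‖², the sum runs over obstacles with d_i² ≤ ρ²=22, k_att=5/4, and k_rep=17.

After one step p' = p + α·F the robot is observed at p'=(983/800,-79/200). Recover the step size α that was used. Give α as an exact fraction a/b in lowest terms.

α = 1/4

F_att = 5/4·(g−p) = 5/4·(4,5) = (5.0000,6.2500)
o1: d²=20 ≤ ρ²=22; F_rep = 17·(-2,4)/20² = (-0.0850,0.1700)
F = F_att + ΣF_rep = (4.9150,6.4200)
Δp = p'−p = (1.2288,1.6050); α = Δx/Fx = (983/800) / (983/200) = 1/4
check: Δy/Fy = (321/200) / (321/50) = 1/4 ✓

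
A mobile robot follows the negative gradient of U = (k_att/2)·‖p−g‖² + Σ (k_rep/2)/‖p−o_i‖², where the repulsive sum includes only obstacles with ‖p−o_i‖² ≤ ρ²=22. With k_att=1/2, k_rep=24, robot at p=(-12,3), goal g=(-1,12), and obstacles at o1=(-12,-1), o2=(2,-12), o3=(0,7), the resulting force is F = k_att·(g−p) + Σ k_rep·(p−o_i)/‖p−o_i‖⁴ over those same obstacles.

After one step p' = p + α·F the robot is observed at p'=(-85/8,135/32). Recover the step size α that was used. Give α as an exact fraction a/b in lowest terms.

α = 1/4

F_att = 1/2·(g−p) = 1/2·(11,9) = (5.5000,4.5000)
o1: d²=16 ≤ ρ²=22; F_rep = 24·(0,4)/16² = (0.0000,0.3750)
o2: d²=421 > ρ²=22 → inactive
o3: d²=160 > ρ²=22 → inactive
F = F_att + ΣF_rep = (5.5000,4.8750)
Δp = p'−p = (1.3750,1.2188); α = Δx/Fx = (11/8) / (11/2) = 1/4
check: Δy/Fy = (39/32) / (39/8) = 1/4 ✓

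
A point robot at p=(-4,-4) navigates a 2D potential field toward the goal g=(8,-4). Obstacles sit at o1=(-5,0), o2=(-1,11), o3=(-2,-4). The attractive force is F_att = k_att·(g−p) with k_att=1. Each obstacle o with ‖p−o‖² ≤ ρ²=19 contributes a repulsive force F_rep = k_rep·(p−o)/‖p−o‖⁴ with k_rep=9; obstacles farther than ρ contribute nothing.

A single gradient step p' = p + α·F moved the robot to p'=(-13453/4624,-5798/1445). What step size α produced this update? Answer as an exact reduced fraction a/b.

α = 1/10

F_att = 1·(g−p) = 1·(12,0) = (12.0000,0.0000)
o1: d²=17 ≤ ρ²=19; F_rep = 9·(1,-4)/17² = (0.0311,-0.1246)
o2: d²=234 > ρ²=19 → inactive
o3: d²=4 ≤ ρ²=19; F_rep = 9·(-2,0)/4² = (-1.1250,0.0000)
F = F_att + ΣF_rep = (10.9061,-0.1246)
Δp = p'−p = (1.0906,-0.0125); α = Δx/Fx = (5043/4624) / (25215/2312) = 1/10
check: Δy/Fy = (-18/1445) / (-36/289) = 1/10 ✓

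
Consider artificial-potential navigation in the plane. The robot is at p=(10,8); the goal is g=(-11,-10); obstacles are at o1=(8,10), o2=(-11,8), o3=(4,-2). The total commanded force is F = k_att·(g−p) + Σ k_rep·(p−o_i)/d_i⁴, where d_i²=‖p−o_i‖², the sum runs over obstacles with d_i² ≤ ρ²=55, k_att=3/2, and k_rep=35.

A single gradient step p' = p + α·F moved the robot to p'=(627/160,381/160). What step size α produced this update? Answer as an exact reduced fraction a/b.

F_att = 3/2·(g−p) = 3/2·(-21,-18) = (-31.5000,-27.0000)
o1: d²=8 ≤ ρ²=55; F_rep = 35·(2,-2)/8² = (1.0938,-1.0938)
o2: d²=441 > ρ²=55 → inactive
o3: d²=136 > ρ²=55 → inactive
F = F_att + ΣF_rep = (-30.4062,-28.0938)
Δp = p'−p = (-6.0812,-5.6188); α = Δx/Fx = (-973/160) / (-973/32) = 1/5
check: Δy/Fy = (-899/160) / (-899/32) = 1/5 ✓

α = 1/5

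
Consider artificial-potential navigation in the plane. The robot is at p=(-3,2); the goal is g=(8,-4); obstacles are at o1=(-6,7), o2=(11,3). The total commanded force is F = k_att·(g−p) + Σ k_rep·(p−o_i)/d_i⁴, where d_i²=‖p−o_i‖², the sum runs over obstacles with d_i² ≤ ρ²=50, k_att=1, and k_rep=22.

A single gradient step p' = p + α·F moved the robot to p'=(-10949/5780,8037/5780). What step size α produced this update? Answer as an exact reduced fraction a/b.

F_att = 1·(g−p) = 1·(11,-6) = (11.0000,-6.0000)
o1: d²=34 ≤ ρ²=50; F_rep = 22·(3,-5)/34² = (0.0571,-0.0952)
o2: d²=197 > ρ²=50 → inactive
F = F_att + ΣF_rep = (11.0571,-6.0952)
Δp = p'−p = (1.1057,-0.6095); α = Δx/Fx = (6391/5780) / (6391/578) = 1/10
check: Δy/Fy = (-3523/5780) / (-3523/578) = 1/10 ✓

α = 1/10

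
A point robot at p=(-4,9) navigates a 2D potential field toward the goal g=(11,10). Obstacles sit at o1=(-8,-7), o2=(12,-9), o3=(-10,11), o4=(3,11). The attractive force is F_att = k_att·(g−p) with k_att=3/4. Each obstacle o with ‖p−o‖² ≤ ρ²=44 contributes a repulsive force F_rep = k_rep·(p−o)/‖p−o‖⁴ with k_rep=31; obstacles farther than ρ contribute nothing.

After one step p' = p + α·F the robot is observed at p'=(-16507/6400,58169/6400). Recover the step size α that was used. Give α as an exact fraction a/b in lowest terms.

F_att = 3/4·(g−p) = 3/4·(15,1) = (11.2500,0.7500)
o1: d²=272 > ρ²=44 → inactive
o2: d²=580 > ρ²=44 → inactive
o3: d²=40 ≤ ρ²=44; F_rep = 31·(6,-2)/40² = (0.1163,-0.0387)
o4: d²=53 > ρ²=44 → inactive
F = F_att + ΣF_rep = (11.3663,0.7113)
Δp = p'−p = (1.4208,0.0889); α = Δx/Fx = (9093/6400) / (9093/800) = 1/8
check: Δy/Fy = (569/6400) / (569/800) = 1/8 ✓

α = 1/8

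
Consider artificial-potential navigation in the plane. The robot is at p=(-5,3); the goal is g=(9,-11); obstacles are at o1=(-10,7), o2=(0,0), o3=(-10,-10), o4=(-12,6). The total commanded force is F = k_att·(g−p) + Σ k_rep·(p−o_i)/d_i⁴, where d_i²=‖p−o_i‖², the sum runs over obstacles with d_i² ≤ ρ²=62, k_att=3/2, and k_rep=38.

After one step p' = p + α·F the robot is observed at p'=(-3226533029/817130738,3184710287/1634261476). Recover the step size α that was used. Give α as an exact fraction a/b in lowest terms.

F_att = 3/2·(g−p) = 3/2·(14,-14) = (21.0000,-21.0000)
o1: d²=41 ≤ ρ²=62; F_rep = 38·(5,-4)/41² = (0.1130,-0.0904)
o2: d²=34 ≤ ρ²=62; F_rep = 38·(-5,3)/34² = (-0.1644,0.0986)
o3: d²=194 > ρ²=62 → inactive
o4: d²=58 ≤ ρ²=62; F_rep = 38·(7,-3)/58² = (0.0791,-0.0339)
F = F_att + ΣF_rep = (21.0277,-21.0257)
Δp = p'−p = (1.0514,-1.0513); α = Δx/Fx = (859120661/817130738) / (8591206610/408565369) = 1/20
check: Δy/Fy = (-1718074141/1634261476) / (-8590370705/408565369) = 1/20 ✓

α = 1/20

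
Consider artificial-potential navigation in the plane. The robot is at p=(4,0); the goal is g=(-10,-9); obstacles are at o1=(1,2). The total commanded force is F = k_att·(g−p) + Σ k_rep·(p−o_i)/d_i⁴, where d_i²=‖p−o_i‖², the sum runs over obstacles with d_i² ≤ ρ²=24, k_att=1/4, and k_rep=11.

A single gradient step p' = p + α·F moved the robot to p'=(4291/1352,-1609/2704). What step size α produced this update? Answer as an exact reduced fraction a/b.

α = 1/4

F_att = 1/4·(g−p) = 1/4·(-14,-9) = (-3.5000,-2.2500)
o1: d²=13 ≤ ρ²=24; F_rep = 11·(3,-2)/13² = (0.1953,-0.1302)
F = F_att + ΣF_rep = (-3.3047,-2.3802)
Δp = p'−p = (-0.8262,-0.5950); α = Δx/Fx = (-1117/1352) / (-1117/338) = 1/4
check: Δy/Fy = (-1609/2704) / (-1609/676) = 1/4 ✓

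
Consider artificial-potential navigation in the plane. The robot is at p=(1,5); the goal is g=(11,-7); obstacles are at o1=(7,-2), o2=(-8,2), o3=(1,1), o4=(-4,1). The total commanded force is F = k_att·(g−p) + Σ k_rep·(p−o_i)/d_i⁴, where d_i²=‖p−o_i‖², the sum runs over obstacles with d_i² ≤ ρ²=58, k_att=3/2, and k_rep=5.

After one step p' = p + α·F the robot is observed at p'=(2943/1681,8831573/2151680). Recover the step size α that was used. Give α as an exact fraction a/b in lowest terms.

α = 1/20

F_att = 3/2·(g−p) = 3/2·(10,-12) = (15.0000,-18.0000)
o1: d²=85 > ρ²=58 → inactive
o2: d²=90 > ρ²=58 → inactive
o3: d²=16 ≤ ρ²=58; F_rep = 5·(0,4)/16² = (0.0000,0.0781)
o4: d²=41 ≤ ρ²=58; F_rep = 5·(5,4)/41² = (0.0149,0.0119)
F = F_att + ΣF_rep = (15.0149,-17.9100)
Δp = p'−p = (0.7507,-0.8955); α = Δx/Fx = (1262/1681) / (25240/1681) = 1/20
check: Δy/Fy = (-1926827/2151680) / (-1926827/107584) = 1/20 ✓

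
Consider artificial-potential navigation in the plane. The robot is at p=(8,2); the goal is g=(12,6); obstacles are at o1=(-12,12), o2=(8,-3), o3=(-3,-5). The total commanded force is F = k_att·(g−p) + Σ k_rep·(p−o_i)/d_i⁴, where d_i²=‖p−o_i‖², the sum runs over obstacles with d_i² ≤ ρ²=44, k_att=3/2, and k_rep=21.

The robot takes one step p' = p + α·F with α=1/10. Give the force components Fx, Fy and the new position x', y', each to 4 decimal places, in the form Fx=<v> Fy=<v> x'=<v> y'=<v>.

F_att = 3/2·(g−p) = 3/2·(4,4) = (6.0000,6.0000)
o1: d²=500 > ρ²=44 → inactive
o2: d²=25 ≤ ρ²=44; F_rep = 21·(0,5)/25² = (0.0000,0.1680)
o3: d²=170 > ρ²=44 → inactive
F = F_att + ΣF_rep = (6.0000,6.1680)
p' = p + 1/10·F = (8.6000,2.6168)

Fx=6.0000 Fy=6.1680 x'=8.6000 y'=2.6168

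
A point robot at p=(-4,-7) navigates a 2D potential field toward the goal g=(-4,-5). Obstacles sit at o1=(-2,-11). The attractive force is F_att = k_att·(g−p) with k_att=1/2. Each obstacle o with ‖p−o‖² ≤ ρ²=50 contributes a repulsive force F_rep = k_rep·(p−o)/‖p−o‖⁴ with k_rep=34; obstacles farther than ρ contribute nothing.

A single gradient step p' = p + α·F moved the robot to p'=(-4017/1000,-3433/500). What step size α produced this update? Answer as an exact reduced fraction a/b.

α = 1/10

F_att = 1/2·(g−p) = 1/2·(0,2) = (0.0000,1.0000)
o1: d²=20 ≤ ρ²=50; F_rep = 34·(-2,4)/20² = (-0.1700,0.3400)
F = F_att + ΣF_rep = (-0.1700,1.3400)
Δp = p'−p = (-0.0170,0.1340); α = Δx/Fx = (-17/1000) / (-17/100) = 1/10
check: Δy/Fy = (67/500) / (67/50) = 1/10 ✓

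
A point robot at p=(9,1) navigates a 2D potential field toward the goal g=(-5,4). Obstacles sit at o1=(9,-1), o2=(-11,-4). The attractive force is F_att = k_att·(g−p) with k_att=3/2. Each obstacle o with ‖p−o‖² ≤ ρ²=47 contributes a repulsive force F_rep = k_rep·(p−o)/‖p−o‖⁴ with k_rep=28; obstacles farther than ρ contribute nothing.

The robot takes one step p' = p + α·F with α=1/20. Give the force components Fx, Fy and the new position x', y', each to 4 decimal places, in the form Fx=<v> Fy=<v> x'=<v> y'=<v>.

F_att = 3/2·(g−p) = 3/2·(-14,3) = (-21.0000,4.5000)
o1: d²=4 ≤ ρ²=47; F_rep = 28·(0,2)/4² = (0.0000,3.5000)
o2: d²=425 > ρ²=47 → inactive
F = F_att + ΣF_rep = (-21.0000,8.0000)
p' = p + 1/20·F = (7.9500,1.4000)

Fx=-21.0000 Fy=8.0000 x'=7.9500 y'=1.4000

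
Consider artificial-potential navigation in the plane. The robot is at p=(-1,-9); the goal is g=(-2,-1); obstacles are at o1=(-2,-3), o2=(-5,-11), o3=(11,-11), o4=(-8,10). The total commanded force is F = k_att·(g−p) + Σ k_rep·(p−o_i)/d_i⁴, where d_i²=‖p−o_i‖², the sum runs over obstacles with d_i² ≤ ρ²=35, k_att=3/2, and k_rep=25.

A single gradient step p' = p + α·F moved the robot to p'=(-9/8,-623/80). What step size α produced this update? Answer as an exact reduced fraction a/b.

F_att = 3/2·(g−p) = 3/2·(-1,8) = (-1.5000,12.0000)
o1: d²=37 > ρ²=35 → inactive
o2: d²=20 ≤ ρ²=35; F_rep = 25·(4,2)/20² = (0.2500,0.1250)
o3: d²=148 > ρ²=35 → inactive
o4: d²=410 > ρ²=35 → inactive
F = F_att + ΣF_rep = (-1.2500,12.1250)
Δp = p'−p = (-0.1250,1.2125); α = Δx/Fx = (-1/8) / (-5/4) = 1/10
check: Δy/Fy = (97/80) / (97/8) = 1/10 ✓

α = 1/10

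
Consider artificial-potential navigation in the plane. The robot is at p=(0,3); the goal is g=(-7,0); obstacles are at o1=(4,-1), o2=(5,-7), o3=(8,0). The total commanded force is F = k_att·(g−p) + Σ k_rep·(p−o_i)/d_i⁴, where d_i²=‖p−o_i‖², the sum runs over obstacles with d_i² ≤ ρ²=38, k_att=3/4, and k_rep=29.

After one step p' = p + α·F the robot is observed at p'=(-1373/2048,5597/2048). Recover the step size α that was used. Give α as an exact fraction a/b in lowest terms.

F_att = 3/4·(g−p) = 3/4·(-7,-3) = (-5.2500,-2.2500)
o1: d²=32 ≤ ρ²=38; F_rep = 29·(-4,4)/32² = (-0.1133,0.1133)
o2: d²=125 > ρ²=38 → inactive
o3: d²=73 > ρ²=38 → inactive
F = F_att + ΣF_rep = (-5.3633,-2.1367)
Δp = p'−p = (-0.6704,-0.2671); α = Δx/Fx = (-1373/2048) / (-1373/256) = 1/8
check: Δy/Fy = (-547/2048) / (-547/256) = 1/8 ✓

α = 1/8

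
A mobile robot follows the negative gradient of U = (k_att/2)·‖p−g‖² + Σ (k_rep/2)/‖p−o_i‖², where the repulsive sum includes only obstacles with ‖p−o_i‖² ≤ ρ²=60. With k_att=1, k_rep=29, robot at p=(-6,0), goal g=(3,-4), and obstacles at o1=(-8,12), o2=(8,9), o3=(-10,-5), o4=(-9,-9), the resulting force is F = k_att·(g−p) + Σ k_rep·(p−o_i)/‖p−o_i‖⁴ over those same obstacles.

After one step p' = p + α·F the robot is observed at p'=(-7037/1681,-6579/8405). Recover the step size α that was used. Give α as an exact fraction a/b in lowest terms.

α = 1/5

F_att = 1·(g−p) = 1·(9,-4) = (9.0000,-4.0000)
o1: d²=148 > ρ²=60 → inactive
o2: d²=277 > ρ²=60 → inactive
o3: d²=41 ≤ ρ²=60; F_rep = 29·(4,5)/41² = (0.0690,0.0863)
o4: d²=90 > ρ²=60 → inactive
F = F_att + ΣF_rep = (9.0690,-3.9137)
Δp = p'−p = (1.8138,-0.7827); α = Δx/Fx = (3049/1681) / (15245/1681) = 1/5
check: Δy/Fy = (-6579/8405) / (-6579/1681) = 1/5 ✓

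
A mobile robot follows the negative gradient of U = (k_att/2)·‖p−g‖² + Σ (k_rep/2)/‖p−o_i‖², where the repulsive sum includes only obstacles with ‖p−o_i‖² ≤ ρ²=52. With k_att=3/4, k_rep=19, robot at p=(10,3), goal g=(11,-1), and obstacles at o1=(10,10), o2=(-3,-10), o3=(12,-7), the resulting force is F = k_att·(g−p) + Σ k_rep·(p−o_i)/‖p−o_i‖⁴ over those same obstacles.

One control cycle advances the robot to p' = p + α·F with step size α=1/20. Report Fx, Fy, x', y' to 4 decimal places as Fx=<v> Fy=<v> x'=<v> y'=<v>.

F_att = 3/4·(g−p) = 3/4·(1,-4) = (0.7500,-3.0000)
o1: d²=49 ≤ ρ²=52; F_rep = 19·(0,-7)/49² = (0.0000,-0.0554)
o2: d²=338 > ρ²=52 → inactive
o3: d²=104 > ρ²=52 → inactive
F = F_att + ΣF_rep = (0.7500,-3.0554)
p' = p + 1/20·F = (10.0375,2.8472)

Fx=0.7500 Fy=-3.0554 x'=10.0375 y'=2.8472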